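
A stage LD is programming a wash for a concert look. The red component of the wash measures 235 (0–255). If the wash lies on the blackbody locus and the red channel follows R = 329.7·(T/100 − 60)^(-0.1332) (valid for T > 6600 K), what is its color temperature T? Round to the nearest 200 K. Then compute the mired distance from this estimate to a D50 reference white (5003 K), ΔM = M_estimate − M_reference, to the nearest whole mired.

(t − 60)^(-0.1332) = 235/329.7 = 0.71277.
t − 60 = 0.71277^(1/-0.1332) = 0.71277^(-7.508) = 12.705, so t = 72.705.
T = 100·t = 7271 K → 7200 K to the nearest 200 K.
M_estimate = 10⁶/7200 = 138.89; M_reference = 10⁶/5003 = 199.88.
ΔM = 138.89 − 199.88 = -60.99 → -61 mireds.

-61 mireds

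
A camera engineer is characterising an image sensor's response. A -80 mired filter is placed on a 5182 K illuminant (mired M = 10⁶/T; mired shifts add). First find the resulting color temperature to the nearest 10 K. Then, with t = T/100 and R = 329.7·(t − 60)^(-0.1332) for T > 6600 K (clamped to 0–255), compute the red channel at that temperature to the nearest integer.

211

M_in = 10⁶/5182 = 192.98; M_out = 192.98 + (-80) = 112.98.
T_out = 10⁶/112.98 = 8851.5 K → 8850 K; t = 88.5.
R = 329.7·(88.5 − 60)^(-0.1332) = 329.7·28.5^(-0.1332) = 329.7·0.64005 = 211.025.
Rounded: 211.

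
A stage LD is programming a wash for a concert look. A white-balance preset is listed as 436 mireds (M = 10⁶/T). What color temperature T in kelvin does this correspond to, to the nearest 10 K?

2290 K

T = 10⁶ / 436 = 2293.58 K → 2290 K.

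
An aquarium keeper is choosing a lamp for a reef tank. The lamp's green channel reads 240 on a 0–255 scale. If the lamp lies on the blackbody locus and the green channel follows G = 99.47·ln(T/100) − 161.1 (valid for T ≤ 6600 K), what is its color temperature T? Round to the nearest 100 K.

5600 K

ln t = (240 + 161.1) / 99.47 = 4.0324.
t = e^4.0324 = 56.394.
T = 100·t = 5639 K → 5600 K to the nearest 100 K.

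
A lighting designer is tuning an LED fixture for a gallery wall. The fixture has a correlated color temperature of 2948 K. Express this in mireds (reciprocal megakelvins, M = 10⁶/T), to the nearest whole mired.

M = 10⁶ / 2948 = 339.213 → 339 mireds.

339 mireds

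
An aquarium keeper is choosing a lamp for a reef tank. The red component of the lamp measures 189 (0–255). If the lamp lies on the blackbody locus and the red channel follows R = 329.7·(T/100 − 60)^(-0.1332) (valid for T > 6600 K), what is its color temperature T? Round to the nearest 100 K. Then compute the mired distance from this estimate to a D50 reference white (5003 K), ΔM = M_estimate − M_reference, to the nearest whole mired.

(t − 60)^(-0.1332) = 189/329.7 = 0.57325.
t − 60 = 0.57325^(1/-0.1332) = 0.57325^(-7.508) = 65.199, so t = 125.199.
T = 100·t = 12520 K → 12500 K to the nearest 100 K.
M_estimate = 10⁶/12500 = 80.00; M_reference = 10⁶/5003 = 199.88.
ΔM = 80.00 − 199.88 = -119.88 → -120 mireds.

-120 mireds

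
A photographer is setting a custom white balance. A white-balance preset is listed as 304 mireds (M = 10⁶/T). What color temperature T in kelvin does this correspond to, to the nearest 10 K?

3290 K

T = 10⁶ / 304 = 3289.47 K → 3290 K.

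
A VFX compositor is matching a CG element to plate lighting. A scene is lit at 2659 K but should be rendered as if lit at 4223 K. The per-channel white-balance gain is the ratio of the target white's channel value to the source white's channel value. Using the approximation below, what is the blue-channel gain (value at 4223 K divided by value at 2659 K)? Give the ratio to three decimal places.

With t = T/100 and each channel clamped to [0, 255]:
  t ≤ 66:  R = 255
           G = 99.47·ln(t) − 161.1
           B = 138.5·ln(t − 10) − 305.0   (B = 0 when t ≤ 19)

2.095

At 2659 K (t = 26.59):
  B = 138.5·ln(26.59 − 10) − 305.0 = 138.5·ln 16.59 − 305.0 = 138.5·2.8088 − 305.0 = 84.019.
At 4223 K (t = 42.23):
  B = 138.5·ln(42.23 − 10) − 305.0 = 138.5·ln 32.23 − 305.0 = 138.5·3.4729 − 305.0 = 175.996.
Gain = 175.996 / 84.019 = 2.0947 → 2.095.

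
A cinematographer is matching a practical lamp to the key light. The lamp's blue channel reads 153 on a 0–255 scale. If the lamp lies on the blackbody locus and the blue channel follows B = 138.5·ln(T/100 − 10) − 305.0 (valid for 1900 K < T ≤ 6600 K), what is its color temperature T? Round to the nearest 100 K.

ln(t − 10) = (153 + 305.0) / 138.5 = 3.3069.
t − 10 = e^3.3069 = 27.299, so t = 37.299.
T = 100·t = 3730 K → 3700 K to the nearest 100 K.

3700 K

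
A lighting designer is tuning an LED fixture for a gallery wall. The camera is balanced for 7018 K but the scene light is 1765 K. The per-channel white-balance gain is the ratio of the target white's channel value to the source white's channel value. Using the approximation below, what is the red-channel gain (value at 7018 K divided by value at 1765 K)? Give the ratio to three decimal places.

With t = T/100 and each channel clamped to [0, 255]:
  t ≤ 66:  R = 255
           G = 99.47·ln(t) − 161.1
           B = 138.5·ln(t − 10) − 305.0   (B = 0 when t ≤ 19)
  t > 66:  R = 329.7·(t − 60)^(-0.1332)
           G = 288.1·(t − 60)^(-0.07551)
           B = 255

At 1765 K (t = 17.65):
  R = 255 by definition for t ≤ 66.
At 7018 K (t = 70.18):
  R = 329.7·(70.18 − 60)^(-0.1332) = 329.7·10.18^(-0.1332) = 329.7·0.73412 = 242.040.
Gain = 242.040 / 255.000 = 0.9492 → 0.949.

0.949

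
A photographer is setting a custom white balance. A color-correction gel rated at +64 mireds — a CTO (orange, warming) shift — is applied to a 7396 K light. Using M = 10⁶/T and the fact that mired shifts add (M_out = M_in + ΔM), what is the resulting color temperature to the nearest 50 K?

M_in = 10⁶/7396 = 135.21 mireds.
M_out = 135.21 + (+64) = 199.21 mireds.
T_out = 10⁶/199.21 = 5019.9 K → 5000 K.

5000 K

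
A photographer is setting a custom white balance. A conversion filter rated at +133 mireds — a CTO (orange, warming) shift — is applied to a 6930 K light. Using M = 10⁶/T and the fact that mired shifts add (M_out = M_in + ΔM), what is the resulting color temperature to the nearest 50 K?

3600 K

M_in = 10⁶/6930 = 144.30 mireds.
M_out = 144.30 + (+133) = 277.30 mireds.
T_out = 10⁶/277.30 = 3606.2 K → 3600 K.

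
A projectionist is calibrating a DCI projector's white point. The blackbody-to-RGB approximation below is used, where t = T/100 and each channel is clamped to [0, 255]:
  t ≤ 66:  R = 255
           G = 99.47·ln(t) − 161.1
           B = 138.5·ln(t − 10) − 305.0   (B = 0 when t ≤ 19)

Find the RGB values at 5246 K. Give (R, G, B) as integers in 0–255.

(255, 233, 214)

t = 5246/100 = 52.46; the t ≤ 66 branch applies.
R = 255 by definition for t ≤ 66.
G = 99.47·ln 52.46 − 161.1 = 99.47·3.9601 − 161.1 = 232.806.
B = 138.5·ln(52.46 − 10) − 305.0 = 138.5·ln 42.46 − 305.0 = 138.5·3.7486 − 305.0 = 214.176.
Rounded: (255, 233, 214).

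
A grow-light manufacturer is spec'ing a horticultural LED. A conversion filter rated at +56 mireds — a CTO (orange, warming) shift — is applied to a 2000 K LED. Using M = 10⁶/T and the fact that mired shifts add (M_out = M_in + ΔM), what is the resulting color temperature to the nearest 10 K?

1800 K

M_in = 10⁶/2000 = 500.00 mireds.
M_out = 500.00 + (+56) = 556.00 mireds.
T_out = 10⁶/556.00 = 1798.6 K → 1800 K.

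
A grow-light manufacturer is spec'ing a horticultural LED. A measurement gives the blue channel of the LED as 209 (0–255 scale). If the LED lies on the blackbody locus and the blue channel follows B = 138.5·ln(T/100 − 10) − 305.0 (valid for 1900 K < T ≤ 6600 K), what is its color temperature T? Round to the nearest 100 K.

ln(t − 10) = (209 + 305.0) / 138.5 = 3.7112.
t − 10 = e^3.7112 = 40.903, so t = 50.903.
T = 100·t = 5090 K → 5100 K to the nearest 100 K.

5100 K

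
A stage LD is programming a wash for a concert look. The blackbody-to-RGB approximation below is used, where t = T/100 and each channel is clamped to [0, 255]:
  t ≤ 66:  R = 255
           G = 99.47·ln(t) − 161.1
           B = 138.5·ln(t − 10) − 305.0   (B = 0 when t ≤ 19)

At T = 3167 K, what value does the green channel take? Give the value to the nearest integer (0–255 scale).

t = 3167/100 = 31.67; the t ≤ 66 branch applies.
G = 99.47·ln 31.67 − 161.1 = 99.47·3.4554 − 161.1 = 182.606.
Rounded: 183.

183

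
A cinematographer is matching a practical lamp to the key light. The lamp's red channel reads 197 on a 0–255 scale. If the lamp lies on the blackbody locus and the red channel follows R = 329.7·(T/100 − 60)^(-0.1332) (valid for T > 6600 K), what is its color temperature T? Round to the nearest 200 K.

10800 K

(t − 60)^(-0.1332) = 197/329.7 = 0.59751.
t − 60 = 0.59751^(1/-0.1332) = 0.59751^(-7.508) = 47.761, so t = 107.761.
T = 100·t = 10776 K → 10800 K to the nearest 200 K.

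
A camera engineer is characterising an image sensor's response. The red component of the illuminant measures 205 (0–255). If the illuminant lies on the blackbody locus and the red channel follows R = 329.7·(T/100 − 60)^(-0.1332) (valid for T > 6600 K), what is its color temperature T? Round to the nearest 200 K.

9600 K

(t − 60)^(-0.1332) = 205/329.7 = 0.62178.
t − 60 = 0.62178^(1/-0.1332) = 0.62178^(-7.508) = 35.423, so t = 95.423.
T = 100·t = 9542 K → 9600 K to the nearest 200 K.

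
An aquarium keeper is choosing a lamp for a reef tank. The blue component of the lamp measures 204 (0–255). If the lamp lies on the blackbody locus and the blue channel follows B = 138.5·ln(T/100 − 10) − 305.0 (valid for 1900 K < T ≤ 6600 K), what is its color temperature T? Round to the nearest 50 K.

ln(t − 10) = (204 + 305.0) / 138.5 = 3.6751.
t − 10 = e^3.6751 = 39.452, so t = 49.452.
T = 100·t = 4945 K → 4950 K to the nearest 50 K.

4950 K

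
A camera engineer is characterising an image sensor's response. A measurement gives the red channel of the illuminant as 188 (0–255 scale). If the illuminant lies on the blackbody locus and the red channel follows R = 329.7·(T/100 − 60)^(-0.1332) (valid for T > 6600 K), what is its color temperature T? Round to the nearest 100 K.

(t − 60)^(-0.1332) = 188/329.7 = 0.57022.
t − 60 = 0.57022^(1/-0.1332) = 0.57022^(-7.508) = 67.848, so t = 127.848.
T = 100·t = 12785 K → 12800 K to the nearest 100 K.

12800 K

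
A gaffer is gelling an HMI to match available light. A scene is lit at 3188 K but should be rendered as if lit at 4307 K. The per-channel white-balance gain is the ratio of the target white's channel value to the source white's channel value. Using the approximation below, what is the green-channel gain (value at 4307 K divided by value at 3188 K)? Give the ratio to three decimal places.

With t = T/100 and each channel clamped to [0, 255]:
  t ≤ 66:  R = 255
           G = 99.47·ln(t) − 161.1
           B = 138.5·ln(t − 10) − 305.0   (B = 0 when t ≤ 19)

1.163

At 3188 K (t = 31.88):
  G = 99.47·ln 31.88 − 161.1 = 99.47·3.4620 − 161.1 = 183.263.
At 4307 K (t = 43.07):
  G = 99.47·ln 43.07 − 161.1 = 99.47·3.7628 − 161.1 = 213.188.
Gain = 213.188 / 183.263 = 1.1633 → 1.163.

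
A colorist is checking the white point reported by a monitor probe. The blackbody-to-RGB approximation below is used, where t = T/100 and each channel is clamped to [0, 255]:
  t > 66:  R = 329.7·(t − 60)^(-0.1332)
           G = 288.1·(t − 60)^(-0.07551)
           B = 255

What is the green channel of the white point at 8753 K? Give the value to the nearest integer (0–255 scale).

t = 8753/100 = 87.53; the t > 66 branch applies.
G = 288.1·(87.53 − 60)^(-0.07551) = 288.1·27.53^(-0.07551) = 288.1·0.77854 = 224.297.
Rounded: 224.

224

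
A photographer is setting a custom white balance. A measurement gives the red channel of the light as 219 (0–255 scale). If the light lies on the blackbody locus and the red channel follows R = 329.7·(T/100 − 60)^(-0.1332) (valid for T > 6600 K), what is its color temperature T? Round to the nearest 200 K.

(t − 60)^(-0.1332) = 219/329.7 = 0.66424.
t − 60 = 0.66424^(1/-0.1332) = 0.66424^(-7.508) = 21.572, so t = 81.572.
T = 100·t = 8157 K → 8200 K to the nearest 200 K.

8200 K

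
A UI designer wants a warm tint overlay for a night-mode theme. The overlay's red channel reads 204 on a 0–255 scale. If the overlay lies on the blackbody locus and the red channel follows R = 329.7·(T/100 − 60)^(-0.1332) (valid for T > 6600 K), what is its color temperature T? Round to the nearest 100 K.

(t − 60)^(-0.1332) = 204/329.7 = 0.61874.
t − 60 = 0.61874^(1/-0.1332) = 0.61874^(-7.508) = 36.748, so t = 96.748.
T = 100·t = 9675 K → 9700 K to the nearest 100 K.

9700 K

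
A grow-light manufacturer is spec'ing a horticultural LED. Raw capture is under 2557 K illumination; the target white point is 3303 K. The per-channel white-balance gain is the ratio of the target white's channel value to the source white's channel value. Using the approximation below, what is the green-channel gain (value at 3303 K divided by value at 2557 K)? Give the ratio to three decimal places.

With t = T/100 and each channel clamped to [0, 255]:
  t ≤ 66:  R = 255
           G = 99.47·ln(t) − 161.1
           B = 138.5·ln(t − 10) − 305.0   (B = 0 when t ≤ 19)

1.158

At 2557 K (t = 25.57):
  G = 99.47·ln 25.57 − 161.1 = 99.47·3.2414 − 161.1 = 161.324.
At 3303 K (t = 33.03):
  G = 99.47·ln 33.03 − 161.1 = 99.47·3.4974 − 161.1 = 186.788.
Gain = 186.788 / 161.324 = 1.1578 → 1.158.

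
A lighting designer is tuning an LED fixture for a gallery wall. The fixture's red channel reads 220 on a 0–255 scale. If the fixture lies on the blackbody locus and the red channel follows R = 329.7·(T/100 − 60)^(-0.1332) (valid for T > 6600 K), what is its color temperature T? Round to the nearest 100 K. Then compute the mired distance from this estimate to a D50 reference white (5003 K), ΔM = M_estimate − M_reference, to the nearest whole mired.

(t − 60)^(-0.1332) = 220/329.7 = 0.66727.
t − 60 = 0.66727^(1/-0.1332) = 0.66727^(-7.508) = 20.847, so t = 80.847.
T = 100·t = 8085 K → 8100 K to the nearest 100 K.
M_estimate = 10⁶/8100 = 123.46; M_reference = 10⁶/5003 = 199.88.
ΔM = 123.46 − 199.88 = -76.42 → -76 mireds.

-76 mireds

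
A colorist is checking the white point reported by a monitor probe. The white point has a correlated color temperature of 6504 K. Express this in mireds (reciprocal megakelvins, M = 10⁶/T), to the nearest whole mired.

154 mireds

M = 10⁶ / 6504 = 153.752 → 154 mireds.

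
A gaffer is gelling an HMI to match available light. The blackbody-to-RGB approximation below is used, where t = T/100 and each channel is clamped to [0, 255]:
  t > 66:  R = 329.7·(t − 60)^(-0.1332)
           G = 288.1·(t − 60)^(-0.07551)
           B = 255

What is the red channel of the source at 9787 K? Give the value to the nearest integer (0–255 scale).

t = 9787/100 = 97.87; the t > 66 branch applies.
R = 329.7·(97.87 − 60)^(-0.1332) = 329.7·37.87^(-0.1332) = 329.7·0.61627 = 203.184.
Rounded: 203.

203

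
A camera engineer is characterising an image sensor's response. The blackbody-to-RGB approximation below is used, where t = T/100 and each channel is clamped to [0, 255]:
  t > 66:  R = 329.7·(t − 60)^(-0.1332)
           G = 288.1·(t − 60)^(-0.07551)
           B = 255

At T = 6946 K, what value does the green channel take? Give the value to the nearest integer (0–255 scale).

243

t = 6946/100 = 69.46; the t > 66 branch applies.
G = 288.1·(69.46 − 60)^(-0.07551) = 288.1·9.46^(-0.07551) = 288.1·0.84394 = 243.138.
Rounded: 243.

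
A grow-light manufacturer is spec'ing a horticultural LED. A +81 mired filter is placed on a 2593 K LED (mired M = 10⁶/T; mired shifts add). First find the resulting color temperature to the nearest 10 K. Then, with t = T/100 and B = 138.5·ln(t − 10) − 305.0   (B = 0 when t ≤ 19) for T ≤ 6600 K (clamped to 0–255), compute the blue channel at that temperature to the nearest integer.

M_in = 10⁶/2593 = 385.65; M_out = 385.65 + (+81) = 466.65.
T_out = 10⁶/466.65 = 2142.9 K → 2140 K; t = 21.4.
B = 138.5·ln(21.4 − 10) − 305.0 = 138.5·ln 11.4 − 305.0 = 138.5·2.4336 − 305.0 = 32.055.
Rounded: 32.

32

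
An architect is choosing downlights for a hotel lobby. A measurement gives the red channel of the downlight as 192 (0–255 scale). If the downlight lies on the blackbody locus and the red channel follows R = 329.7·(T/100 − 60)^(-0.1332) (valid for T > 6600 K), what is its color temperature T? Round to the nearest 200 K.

11800 K

(t − 60)^(-0.1332) = 192/329.7 = 0.58235.
t − 60 = 0.58235^(1/-0.1332) = 0.58235^(-7.508) = 57.929, so t = 117.929.
T = 100·t = 11793 K → 11800 K to the nearest 200 K.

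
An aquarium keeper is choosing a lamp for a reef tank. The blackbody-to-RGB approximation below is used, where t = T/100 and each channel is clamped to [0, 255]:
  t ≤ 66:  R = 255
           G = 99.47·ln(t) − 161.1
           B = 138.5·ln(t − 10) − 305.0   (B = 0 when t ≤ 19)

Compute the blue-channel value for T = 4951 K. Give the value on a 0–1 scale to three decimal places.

0.801

t = 4951/100 = 49.51; the t ≤ 66 branch applies.
B = 138.5·ln(49.51 − 10) − 305.0 = 138.5·ln 39.51 − 305.0 = 138.5·3.6766 − 305.0 = 204.203.
On a 0–1 scale: 204.203/255 = 0.8008 → 0.801.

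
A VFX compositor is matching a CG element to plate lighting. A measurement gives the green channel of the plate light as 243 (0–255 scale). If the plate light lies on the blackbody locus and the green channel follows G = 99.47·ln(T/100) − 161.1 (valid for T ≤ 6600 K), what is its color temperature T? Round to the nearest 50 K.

5800 K

ln t = (243 + 161.1) / 99.47 = 4.0625.
t = e^4.0625 = 58.121.
T = 100·t = 5812 K → 5800 K to the nearest 50 K.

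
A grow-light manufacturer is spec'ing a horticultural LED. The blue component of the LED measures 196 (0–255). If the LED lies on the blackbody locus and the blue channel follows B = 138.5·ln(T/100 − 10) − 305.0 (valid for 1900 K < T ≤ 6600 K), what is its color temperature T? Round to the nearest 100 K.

4700 K

ln(t − 10) = (196 + 305.0) / 138.5 = 3.6173.
t − 10 = e^3.6173 = 37.238, so t = 47.238.
T = 100·t = 4724 K → 4700 K to the nearest 100 K.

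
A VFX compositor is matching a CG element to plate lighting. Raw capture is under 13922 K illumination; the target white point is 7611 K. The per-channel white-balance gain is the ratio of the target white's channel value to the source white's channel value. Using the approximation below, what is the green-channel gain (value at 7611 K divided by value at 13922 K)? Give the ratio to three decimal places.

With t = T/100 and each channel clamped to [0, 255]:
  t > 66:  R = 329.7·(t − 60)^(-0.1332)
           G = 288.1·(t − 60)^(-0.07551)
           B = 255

At 13922 K (t = 139.22):
  G = 288.1·(139.22 − 60)^(-0.07551) = 288.1·79.22^(-0.07551) = 288.1·0.71882 = 207.091.
At 7611 K (t = 76.11):
  G = 288.1·(76.11 − 60)^(-0.07551) = 288.1·16.11^(-0.07551) = 288.1·0.81069 = 233.558.
Gain = 233.558 / 207.091 = 1.1278 → 1.128.

1.128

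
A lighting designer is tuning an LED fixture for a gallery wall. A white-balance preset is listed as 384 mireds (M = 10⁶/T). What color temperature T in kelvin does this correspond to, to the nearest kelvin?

T = 10⁶ / 384 = 2604.17 K → 2604 K.

2604 K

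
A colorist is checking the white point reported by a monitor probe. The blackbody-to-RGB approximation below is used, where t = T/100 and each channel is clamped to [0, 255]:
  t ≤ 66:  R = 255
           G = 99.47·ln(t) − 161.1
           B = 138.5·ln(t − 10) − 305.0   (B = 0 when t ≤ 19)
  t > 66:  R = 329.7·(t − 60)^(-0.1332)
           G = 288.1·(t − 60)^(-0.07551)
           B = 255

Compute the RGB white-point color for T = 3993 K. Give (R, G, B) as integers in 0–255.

t = 3993/100 = 39.93; the t ≤ 66 branch applies.
R = 255 by definition for t ≤ 66.
G = 99.47·ln 39.93 − 161.1 = 99.47·3.6871 − 161.1 = 205.659.
B = 138.5·ln(39.93 − 10) − 305.0 = 138.5·ln 29.93 − 305.0 = 138.5·3.3989 − 305.0 = 165.742.
Rounded: (255, 206, 166).

(255, 206, 166)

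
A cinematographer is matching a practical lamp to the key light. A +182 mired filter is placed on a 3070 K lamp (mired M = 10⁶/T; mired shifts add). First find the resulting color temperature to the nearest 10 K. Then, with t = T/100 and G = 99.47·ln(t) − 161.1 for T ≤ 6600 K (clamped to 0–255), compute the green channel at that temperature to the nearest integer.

M_in = 10⁶/3070 = 325.73; M_out = 325.73 + (+182) = 507.73.
T_out = 10⁶/507.73 = 1969.5 K → 1970 K; t = 19.7.
G = 99.47·ln 19.7 − 161.1 = 99.47·2.9806 − 161.1 = 135.382.
Rounded: 135.

135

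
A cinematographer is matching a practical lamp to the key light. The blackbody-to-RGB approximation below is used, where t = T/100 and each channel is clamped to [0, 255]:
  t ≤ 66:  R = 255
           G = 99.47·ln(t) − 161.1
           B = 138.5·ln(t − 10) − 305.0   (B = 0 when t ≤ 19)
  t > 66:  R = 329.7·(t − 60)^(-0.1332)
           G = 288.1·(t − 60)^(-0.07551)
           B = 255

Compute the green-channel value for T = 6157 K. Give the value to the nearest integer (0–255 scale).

t = 6157/100 = 61.57; the t ≤ 66 branch applies.
G = 99.47·ln 61.57 − 161.1 = 99.47·4.1202 − 161.1 = 248.734.
Rounded: 249.

249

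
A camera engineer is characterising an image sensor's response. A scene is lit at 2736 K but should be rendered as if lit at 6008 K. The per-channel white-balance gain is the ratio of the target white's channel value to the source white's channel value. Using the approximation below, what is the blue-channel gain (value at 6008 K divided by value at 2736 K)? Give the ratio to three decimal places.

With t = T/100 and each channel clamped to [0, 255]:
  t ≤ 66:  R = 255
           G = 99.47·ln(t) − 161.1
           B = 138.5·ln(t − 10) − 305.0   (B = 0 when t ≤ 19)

2.625

At 2736 K (t = 27.36):
  B = 138.5·ln(27.36 − 10) − 305.0 = 138.5·ln 17.36 − 305.0 = 138.5·2.8542 − 305.0 = 90.302.
At 6008 K (t = 60.08):
  B = 138.5·ln(60.08 − 10) − 305.0 = 138.5·ln 50.08 − 305.0 = 138.5·3.9136 − 305.0 = 237.037.
Gain = 237.037 / 90.302 = 2.6249 → 2.625.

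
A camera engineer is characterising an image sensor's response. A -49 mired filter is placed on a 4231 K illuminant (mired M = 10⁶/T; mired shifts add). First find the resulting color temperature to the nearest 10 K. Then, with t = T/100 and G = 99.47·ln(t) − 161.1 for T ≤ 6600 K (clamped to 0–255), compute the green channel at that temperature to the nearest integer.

235

M_in = 10⁶/4231 = 236.35; M_out = 236.35 + (-49) = 187.35.
T_out = 10⁶/187.35 = 5337.6 K → 5340 K; t = 53.4.
G = 99.47·ln 53.4 − 161.1 = 99.47·3.9778 − 161.1 = 234.573.
Rounded: 235.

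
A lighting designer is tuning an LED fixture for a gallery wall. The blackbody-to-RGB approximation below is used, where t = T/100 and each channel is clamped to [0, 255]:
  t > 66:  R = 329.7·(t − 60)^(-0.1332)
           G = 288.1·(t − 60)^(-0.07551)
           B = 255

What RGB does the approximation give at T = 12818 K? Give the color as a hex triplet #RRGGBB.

#BCD1FF

t = 12818/100 = 128.18; the t > 66 branch applies.
R = 329.7·(128.18 − 60)^(-0.1332) = 329.7·68.18^(-0.1332) = 329.7·0.56985 = 187.878.
G = 288.1·(128.18 − 60)^(-0.07551) = 288.1·68.18^(-0.07551) = 288.1·0.72701 = 209.452.
B = 255 by definition for t > 66.
Rounded: (188, 209, 255).
In hex: #BCD1FF.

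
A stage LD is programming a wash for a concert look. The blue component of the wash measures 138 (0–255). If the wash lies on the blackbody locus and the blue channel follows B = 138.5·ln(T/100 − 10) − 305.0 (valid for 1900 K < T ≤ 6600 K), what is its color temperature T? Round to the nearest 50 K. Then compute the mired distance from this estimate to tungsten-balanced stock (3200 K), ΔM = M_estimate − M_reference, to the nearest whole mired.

-23 mireds

ln(t − 10) = (138 + 305.0) / 138.5 = 3.1986.
t − 10 = e^3.1986 = 24.497, so t = 34.497.
T = 100·t = 3450 K → 3450 K to the nearest 50 K.
M_estimate = 10⁶/3450 = 289.86; M_reference = 10⁶/3200 = 312.50.
ΔM = 289.86 − 312.50 = -22.64 → -23 mireds.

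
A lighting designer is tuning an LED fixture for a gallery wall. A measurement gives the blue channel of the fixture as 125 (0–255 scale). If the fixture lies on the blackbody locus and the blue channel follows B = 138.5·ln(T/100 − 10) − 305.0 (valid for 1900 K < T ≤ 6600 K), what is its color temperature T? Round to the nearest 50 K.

3250 K

ln(t − 10) = (125 + 305.0) / 138.5 = 3.1047.
t − 10 = e^3.1047 = 22.302, so t = 32.302.
T = 100·t = 3230 K → 3250 K to the nearest 50 K.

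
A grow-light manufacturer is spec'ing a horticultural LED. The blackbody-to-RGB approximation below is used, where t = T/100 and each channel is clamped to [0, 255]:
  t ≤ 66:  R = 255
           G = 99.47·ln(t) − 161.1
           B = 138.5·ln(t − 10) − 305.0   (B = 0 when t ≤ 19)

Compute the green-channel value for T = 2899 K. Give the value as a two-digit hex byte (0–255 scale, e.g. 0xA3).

t = 2899/100 = 28.99; the t ≤ 66 branch applies.
G = 99.47·ln 28.99 − 161.1 = 99.47·3.3670 − 161.1 = 173.811.
Rounded: 174; in hex, 0xAE.

0xAE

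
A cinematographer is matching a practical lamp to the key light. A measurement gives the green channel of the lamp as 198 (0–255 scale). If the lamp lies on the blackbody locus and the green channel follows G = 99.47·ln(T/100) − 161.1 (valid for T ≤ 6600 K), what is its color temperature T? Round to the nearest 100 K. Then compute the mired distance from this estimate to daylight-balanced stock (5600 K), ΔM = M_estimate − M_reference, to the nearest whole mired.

ln t = (198 + 161.1) / 99.47 = 3.6101.
t = e^3.6101 = 36.971.
T = 100·t = 3697 K → 3700 K to the nearest 100 K.
M_estimate = 10⁶/3700 = 270.27; M_reference = 10⁶/5600 = 178.57.
ΔM = 270.27 − 178.57 = 91.70 → +92 mireds.

+92 mireds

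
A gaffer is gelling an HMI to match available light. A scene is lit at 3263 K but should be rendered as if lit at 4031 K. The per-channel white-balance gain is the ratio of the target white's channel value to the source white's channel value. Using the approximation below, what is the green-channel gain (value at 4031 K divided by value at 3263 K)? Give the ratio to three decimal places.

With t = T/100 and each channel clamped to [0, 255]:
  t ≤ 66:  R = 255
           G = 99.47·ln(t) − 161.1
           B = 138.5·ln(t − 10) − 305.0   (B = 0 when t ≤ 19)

1.113

At 3263 K (t = 32.63):
  G = 99.47·ln 32.63 − 161.1 = 99.47·3.4852 − 161.1 = 185.576.
At 4031 K (t = 40.31):
  G = 99.47·ln 40.31 − 161.1 = 99.47·3.6966 − 161.1 = 206.601.
Gain = 206.601 / 185.576 = 1.1133 → 1.113.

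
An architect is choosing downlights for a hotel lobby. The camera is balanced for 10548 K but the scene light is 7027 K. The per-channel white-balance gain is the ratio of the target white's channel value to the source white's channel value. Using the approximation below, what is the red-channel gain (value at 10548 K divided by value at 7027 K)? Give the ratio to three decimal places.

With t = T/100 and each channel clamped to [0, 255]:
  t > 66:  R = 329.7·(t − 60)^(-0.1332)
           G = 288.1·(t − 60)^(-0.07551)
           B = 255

0.820

At 7027 K (t = 70.27):
  R = 329.7·(70.27 − 60)^(-0.1332) = 329.7·10.27^(-0.1332) = 329.7·0.73326 = 241.756.
At 10548 K (t = 105.48):
  R = 329.7·(105.48 − 60)^(-0.1332) = 329.7·45.48^(-0.1332) = 329.7·0.60142 = 198.288.
Gain = 198.288 / 241.756 = 0.8202 → 0.820.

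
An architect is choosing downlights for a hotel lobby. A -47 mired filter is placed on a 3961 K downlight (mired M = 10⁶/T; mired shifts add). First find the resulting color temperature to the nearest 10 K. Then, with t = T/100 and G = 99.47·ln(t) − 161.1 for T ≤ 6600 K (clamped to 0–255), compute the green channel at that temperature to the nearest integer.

M_in = 10⁶/3961 = 252.46; M_out = 252.46 + (-47) = 205.46.
T_out = 10⁶/205.46 = 4867.1 K → 4870 K; t = 48.7.
G = 99.47·ln 48.7 − 161.1 = 99.47·3.8857 − 161.1 = 225.408.
Rounded: 225.

225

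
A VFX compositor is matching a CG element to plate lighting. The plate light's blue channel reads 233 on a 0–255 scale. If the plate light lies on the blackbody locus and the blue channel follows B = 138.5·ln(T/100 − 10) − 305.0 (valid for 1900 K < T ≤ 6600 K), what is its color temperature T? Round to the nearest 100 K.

5900 K

ln(t − 10) = (233 + 305.0) / 138.5 = 3.8845.
t − 10 = e^3.8845 = 48.641, so t = 58.641.
T = 100·t = 5864 K → 5900 K to the nearest 100 K.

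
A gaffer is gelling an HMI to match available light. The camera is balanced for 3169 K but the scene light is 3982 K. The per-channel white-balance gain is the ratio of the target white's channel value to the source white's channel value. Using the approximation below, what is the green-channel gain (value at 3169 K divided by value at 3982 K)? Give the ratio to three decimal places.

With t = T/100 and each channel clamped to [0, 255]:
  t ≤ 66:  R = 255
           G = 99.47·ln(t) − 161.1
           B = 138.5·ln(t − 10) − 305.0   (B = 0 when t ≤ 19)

At 3982 K (t = 39.82):
  G = 99.47·ln 39.82 − 161.1 = 99.47·3.6844 − 161.1 = 205.384.
At 3169 K (t = 31.69):
  G = 99.47·ln 31.69 − 161.1 = 99.47·3.4560 − 161.1 = 182.668.
Gain = 182.668 / 205.384 = 0.8894 → 0.889.

0.889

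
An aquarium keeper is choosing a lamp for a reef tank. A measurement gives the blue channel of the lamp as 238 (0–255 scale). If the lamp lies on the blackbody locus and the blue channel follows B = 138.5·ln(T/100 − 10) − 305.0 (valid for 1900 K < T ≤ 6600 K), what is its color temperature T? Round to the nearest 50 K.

ln(t − 10) = (238 + 305.0) / 138.5 = 3.9206.
t − 10 = e^3.9206 = 50.430, so t = 60.430.
T = 100·t = 6043 K → 6050 K to the nearest 50 K.

6050 K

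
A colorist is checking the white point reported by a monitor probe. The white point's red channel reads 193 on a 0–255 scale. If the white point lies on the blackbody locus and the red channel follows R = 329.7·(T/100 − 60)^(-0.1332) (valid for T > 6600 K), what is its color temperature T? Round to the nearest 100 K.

11600 K

(t − 60)^(-0.1332) = 193/329.7 = 0.58538.
t − 60 = 0.58538^(1/-0.1332) = 0.58538^(-7.508) = 55.713, so t = 115.713.
T = 100·t = 11571 K → 11600 K to the nearest 100 K.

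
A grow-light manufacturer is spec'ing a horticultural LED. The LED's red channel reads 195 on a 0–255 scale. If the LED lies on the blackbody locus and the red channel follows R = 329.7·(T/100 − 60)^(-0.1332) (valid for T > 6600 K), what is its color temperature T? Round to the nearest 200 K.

(t − 60)^(-0.1332) = 195/329.7 = 0.59145.
t − 60 = 0.59145^(1/-0.1332) = 0.59145^(-7.508) = 51.564, so t = 111.564.
T = 100·t = 11156 K → 11200 K to the nearest 200 K.

11200 K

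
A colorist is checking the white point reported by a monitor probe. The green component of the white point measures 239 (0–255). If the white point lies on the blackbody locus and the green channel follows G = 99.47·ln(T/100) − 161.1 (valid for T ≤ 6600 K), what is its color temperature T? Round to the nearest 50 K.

5600 K

ln t = (239 + 161.1) / 99.47 = 4.0223.
t = e^4.0223 = 55.830.
T = 100·t = 5583 K → 5600 K to the nearest 50 K.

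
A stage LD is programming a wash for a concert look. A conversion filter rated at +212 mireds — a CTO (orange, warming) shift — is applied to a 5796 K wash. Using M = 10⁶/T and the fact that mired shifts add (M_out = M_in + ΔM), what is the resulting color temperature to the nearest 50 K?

M_in = 10⁶/5796 = 172.53 mireds.
M_out = 172.53 + (+212) = 384.53 mireds.
T_out = 10⁶/384.53 = 2600.6 K → 2600 K.

2600 K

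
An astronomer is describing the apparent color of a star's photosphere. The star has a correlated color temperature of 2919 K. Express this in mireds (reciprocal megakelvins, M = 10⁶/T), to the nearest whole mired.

M = 10⁶ / 2919 = 342.583 → 343 mireds.

343 mireds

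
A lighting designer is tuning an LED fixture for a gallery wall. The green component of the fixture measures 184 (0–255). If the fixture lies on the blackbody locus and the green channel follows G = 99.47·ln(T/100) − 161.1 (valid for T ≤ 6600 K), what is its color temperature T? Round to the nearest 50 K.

3200 K

ln t = (184 + 161.1) / 99.47 = 3.4694.
t = e^3.4694 = 32.117.
T = 100·t = 3212 K → 3200 K to the nearest 50 K.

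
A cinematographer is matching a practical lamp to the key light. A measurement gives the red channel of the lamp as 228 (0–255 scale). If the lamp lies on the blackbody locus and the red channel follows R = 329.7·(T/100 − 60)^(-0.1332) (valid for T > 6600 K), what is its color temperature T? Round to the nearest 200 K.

(t − 60)^(-0.1332) = 228/329.7 = 0.69154.
t − 60 = 0.69154^(1/-0.1332) = 0.69154^(-7.508) = 15.943, so t = 75.943.
T = 100·t = 7594 K → 7600 K to the nearest 200 K.

7600 K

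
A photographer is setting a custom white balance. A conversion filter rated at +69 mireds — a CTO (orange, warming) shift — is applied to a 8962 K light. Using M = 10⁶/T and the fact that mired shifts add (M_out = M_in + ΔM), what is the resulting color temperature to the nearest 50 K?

5550 K

M_in = 10⁶/8962 = 111.58 mireds.
M_out = 111.58 + (+69) = 180.58 mireds.
T_out = 10⁶/180.58 = 5537.6 K → 5550 K.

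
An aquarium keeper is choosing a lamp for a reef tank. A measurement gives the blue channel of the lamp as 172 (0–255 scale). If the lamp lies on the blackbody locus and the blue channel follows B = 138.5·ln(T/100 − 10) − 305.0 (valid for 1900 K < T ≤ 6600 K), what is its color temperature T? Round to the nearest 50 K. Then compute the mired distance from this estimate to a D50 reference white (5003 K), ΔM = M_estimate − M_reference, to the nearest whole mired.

+41 mireds

ln(t − 10) = (172 + 305.0) / 138.5 = 3.4440.
t − 10 = e^3.4440 = 31.313, so t = 41.313.
T = 100·t = 4131 K → 4150 K to the nearest 50 K.
M_estimate = 10⁶/4150 = 240.96; M_reference = 10⁶/5003 = 199.88.
ΔM = 240.96 − 199.88 = 41.08 → +41 mireds.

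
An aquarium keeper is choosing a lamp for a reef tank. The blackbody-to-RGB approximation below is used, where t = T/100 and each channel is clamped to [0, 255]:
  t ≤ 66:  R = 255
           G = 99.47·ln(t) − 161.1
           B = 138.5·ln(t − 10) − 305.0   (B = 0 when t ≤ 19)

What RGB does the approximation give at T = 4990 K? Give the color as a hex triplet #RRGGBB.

#FFE4CE

t = 4990/100 = 49.9; the t ≤ 66 branch applies.
R = 255 by definition for t ≤ 66.
G = 99.47·ln 49.9 − 161.1 = 99.47·3.9100 − 161.1 = 227.830.
B = 138.5·ln(49.9 − 10) − 305.0 = 138.5·ln 39.9 − 305.0 = 138.5·3.6864 − 305.0 = 205.563.
Rounded: (255, 228, 206).
In hex: #FFE4CE.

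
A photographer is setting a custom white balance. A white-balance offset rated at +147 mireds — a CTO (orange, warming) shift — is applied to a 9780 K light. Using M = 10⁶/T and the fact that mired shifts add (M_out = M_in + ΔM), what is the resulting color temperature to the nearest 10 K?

4010 K

M_in = 10⁶/9780 = 102.25 mireds.
M_out = 102.25 + (+147) = 249.25 mireds.
T_out = 10⁶/249.25 = 4012.0 K → 4010 K.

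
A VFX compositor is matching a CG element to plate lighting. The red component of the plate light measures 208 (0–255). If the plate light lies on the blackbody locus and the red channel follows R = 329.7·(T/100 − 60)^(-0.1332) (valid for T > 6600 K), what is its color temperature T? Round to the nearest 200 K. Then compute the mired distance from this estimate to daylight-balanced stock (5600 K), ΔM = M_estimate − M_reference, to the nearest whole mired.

-70 mireds

(t − 60)^(-0.1332) = 208/329.7 = 0.63088.
t − 60 = 0.63088^(1/-0.1332) = 0.63088^(-7.508) = 31.763, so t = 91.763.
T = 100·t = 9176 K → 9200 K to the nearest 200 K.
M_estimate = 10⁶/9200 = 108.70; M_reference = 10⁶/5600 = 178.57.
ΔM = 108.70 − 178.57 = -69.88 → -70 mireds.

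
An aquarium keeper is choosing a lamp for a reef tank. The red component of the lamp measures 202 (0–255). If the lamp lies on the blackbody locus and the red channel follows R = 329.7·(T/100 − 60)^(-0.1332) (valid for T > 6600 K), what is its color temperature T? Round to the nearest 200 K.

(t − 60)^(-0.1332) = 202/329.7 = 0.61268.
t − 60 = 0.61268^(1/-0.1332) = 0.61268^(-7.508) = 39.569, so t = 99.569.
T = 100·t = 9957 K → 10000 K to the nearest 200 K.

10000 K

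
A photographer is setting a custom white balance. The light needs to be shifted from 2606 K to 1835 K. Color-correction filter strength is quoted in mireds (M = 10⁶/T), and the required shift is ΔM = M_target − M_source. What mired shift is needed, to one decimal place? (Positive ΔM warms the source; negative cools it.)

+161.2 mireds

M_source = 10⁶/2606 = 383.730; M_target = 10⁶/1835 = 544.959.
ΔM = 544.959 − 383.730 = 161.229 → +161.2 mireds, a warming shift.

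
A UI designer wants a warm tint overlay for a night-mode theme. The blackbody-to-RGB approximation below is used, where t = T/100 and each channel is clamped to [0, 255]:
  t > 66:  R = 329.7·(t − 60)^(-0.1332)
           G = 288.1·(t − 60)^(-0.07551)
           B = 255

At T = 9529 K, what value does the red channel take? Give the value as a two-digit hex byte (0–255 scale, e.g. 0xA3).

t = 9529/100 = 95.29; the t > 66 branch applies.
R = 329.7·(95.29 − 60)^(-0.1332) = 329.7·35.29^(-0.1332) = 329.7·0.62209 = 205.103.
Rounded: 205; in hex, 0xCD.

0xCD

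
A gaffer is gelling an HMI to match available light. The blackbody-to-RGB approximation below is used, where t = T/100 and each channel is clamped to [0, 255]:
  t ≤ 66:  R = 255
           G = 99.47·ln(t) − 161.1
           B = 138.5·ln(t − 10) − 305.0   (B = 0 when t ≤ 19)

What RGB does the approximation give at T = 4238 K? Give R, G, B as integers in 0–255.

t = 4238/100 = 42.38; the t ≤ 66 branch applies.
R = 255 by definition for t ≤ 66.
G = 99.47·ln 42.38 − 161.1 = 99.47·3.7467 − 161.1 = 211.582.
B = 138.5·ln(42.38 − 10) − 305.0 = 138.5·ln 32.38 − 305.0 = 138.5·3.4775 − 305.0 = 176.639.
Rounded: (255, 212, 177).

R=255, G=212, B=177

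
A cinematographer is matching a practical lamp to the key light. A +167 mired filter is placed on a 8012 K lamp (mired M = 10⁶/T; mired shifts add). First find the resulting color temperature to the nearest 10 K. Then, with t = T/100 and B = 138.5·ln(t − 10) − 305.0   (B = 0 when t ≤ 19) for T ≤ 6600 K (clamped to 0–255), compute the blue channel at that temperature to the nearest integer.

137

M_in = 10⁶/8012 = 124.81; M_out = 124.81 + (+167) = 291.81.
T_out = 10⁶/291.81 = 3426.9 K → 3430 K; t = 34.3.
B = 138.5·ln(34.3 − 10) − 305.0 = 138.5·ln 24.3 − 305.0 = 138.5·3.1905 − 305.0 = 136.881.
Rounded: 137.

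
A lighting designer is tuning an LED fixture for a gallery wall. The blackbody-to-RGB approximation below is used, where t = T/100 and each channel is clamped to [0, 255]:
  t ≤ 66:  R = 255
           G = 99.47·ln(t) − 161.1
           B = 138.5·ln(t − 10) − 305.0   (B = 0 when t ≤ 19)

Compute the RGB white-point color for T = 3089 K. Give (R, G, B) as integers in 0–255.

t = 3089/100 = 30.89; the t ≤ 66 branch applies.
R = 255 by definition for t ≤ 66.
G = 99.47·ln 30.89 − 161.1 = 99.47·3.4304 − 161.1 = 180.125.
B = 138.5·ln(30.89 − 10) − 305.0 = 138.5·ln 20.89 − 305.0 = 138.5·3.0393 − 305.0 = 115.939.
Rounded: (255, 180, 116).

(255, 180, 116)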